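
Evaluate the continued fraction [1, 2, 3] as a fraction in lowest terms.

10/7

Using pₖ = aₖpₖ₋₁ + pₖ₋₂ and qₖ = aₖqₖ₋₁ + qₖ₋₂:
  k=0: a=1, p=1, q=1
  k=1: a=2, p=3, q=2
  k=2: a=3, p=10, q=7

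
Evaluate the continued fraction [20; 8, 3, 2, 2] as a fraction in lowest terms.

Fold from the inside: start with 2/1.
  2 + 1/2 = 5/2
  3 + 2/5 = 17/5
  8 + 5/17 = 141/17
  20 + 17/141 = 2837/141

2837/141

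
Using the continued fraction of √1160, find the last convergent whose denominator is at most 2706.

√1160 = [34; 17, 68, …] (period length 2).
Convergents:
  p_0/q_0 = 34/1
  p_1/q_1 = 579/17
  p_2/q_2 = 39406/1157
  p_3/q_3 = 670481/19686
q_2 = 1157 ≤ 2706 < 19686 = q_3, so the answer is 39406/1157.

39406/1157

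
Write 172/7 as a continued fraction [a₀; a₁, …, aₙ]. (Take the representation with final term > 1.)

[24; 1, 1, 3]

172 = 24*7 + 4
7 = 1*4 + 3
4 = 1*3 + 1
3 = 3*1 + 0  (stop)
So 172/7 = [24; 1, 1, 3].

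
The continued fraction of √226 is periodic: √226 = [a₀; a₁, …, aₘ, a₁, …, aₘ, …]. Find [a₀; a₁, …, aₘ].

[15; 30]

a₀ = ⌊√226⌋ = 15.
With m₀=0, d₀=1 and mₖ₊₁ = dₖaₖ − mₖ, dₖ₊₁ = (n − mₖ₊₁²)/dₖ, aₖ₊₁ = ⌊(a₀+mₖ₊₁)/dₖ₊₁⌋:
  k=1: m=15, d=1, a=30
d=1 and a=2a₀=30 at k=1, so the next step gives (m, d) = (15, 1) again — its k=1 value — and the period has length 1.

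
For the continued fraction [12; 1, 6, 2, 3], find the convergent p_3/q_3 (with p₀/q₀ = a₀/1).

193/15

Using pₖ = aₖpₖ₋₁ + pₖ₋₂, qₖ = aₖqₖ₋₁ + qₖ₋₂ (with p₋₁=1, p₋₂=0, q₋₁=0, q₋₂=1):
  k=0: a=12, p=12, q=1
  k=1: a=1, p=13, q=1
  k=2: a=6, p=90, q=7
  k=3: a=2, p=193, q=15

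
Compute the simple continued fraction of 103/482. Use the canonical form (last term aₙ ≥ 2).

[0; 4, 1, 2, 8, 4]

103 = 0·482 + 103
482 = 4·103 + 70
103 = 1·70 + 33
70 = 2·33 + 4
33 = 8·4 + 1
4 = 4·1 + 0  (stop)
So 103/482 = [0; 4, 1, 2, 8, 4].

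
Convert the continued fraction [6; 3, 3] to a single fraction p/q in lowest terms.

Using pₖ = aₖpₖ₋₁ + pₖ₋₂ and qₖ = aₖqₖ₋₁ + qₖ₋₂:
  k=0: a=6, p=6, q=1
  k=1: a=3, p=19, q=3
  k=2: a=3, p=63, q=10

63/10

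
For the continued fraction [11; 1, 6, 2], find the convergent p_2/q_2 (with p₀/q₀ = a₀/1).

Using pₖ = aₖpₖ₋₁ + pₖ₋₂, qₖ = aₖqₖ₋₁ + qₖ₋₂ (with p₋₁=1, p₋₂=0, q₋₁=0, q₋₂=1):
  k=0: a=11, p=11, q=1
  k=1: a=1, p=12, q=1
  k=2: a=6, p=83, q=7

83/7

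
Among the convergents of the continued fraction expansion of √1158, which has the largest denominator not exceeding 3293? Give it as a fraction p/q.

√1158 = [34; 34, 68, …] (period length 2).
Convergents:
  p_0/q_0 = 34/1
  p_1/q_1 = 1157/34
  p_2/q_2 = 78710/2313
  p_3/q_3 = 2677297/78676
q_2 = 2313 ≤ 3293 < 78676 = q_3, so the answer is 78710/2313.

78710/2313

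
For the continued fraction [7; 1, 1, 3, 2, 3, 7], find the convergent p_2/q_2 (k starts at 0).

15/2

Using pₖ = aₖpₖ₋₁ + pₖ₋₂, qₖ = aₖqₖ₋₁ + qₖ₋₂ (with p₋₁=1, p₋₂=0, q₋₁=0, q₋₂=1):
  k=0: a=7, p=7, q=1
  k=1: a=1, p=8, q=1
  k=2: a=1, p=15, q=2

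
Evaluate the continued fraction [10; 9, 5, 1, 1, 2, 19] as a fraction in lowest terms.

50383/4984

Fold from the inside: start with 19/1.
  2 + 1/19 = 39/19
  1 + 19/39 = 58/39
  1 + 39/58 = 97/58
  5 + 58/97 = 543/97
  9 + 97/543 = 4984/543
  10 + 543/4984 = 50383/4984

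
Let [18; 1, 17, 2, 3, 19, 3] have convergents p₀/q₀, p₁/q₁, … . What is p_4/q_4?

Using pₖ = aₖpₖ₋₁ + pₖ₋₂, qₖ = aₖqₖ₋₁ + qₖ₋₂ (with p₋₁=1, p₋₂=0, q₋₁=0, q₋₂=1):
  k=0: a=18, p=18, q=1
  k=1: a=1, p=19, q=1
  k=2: a=17, p=341, q=18
  k=3: a=2, p=701, q=37
  k=4: a=3, p=2444, q=129

2444/129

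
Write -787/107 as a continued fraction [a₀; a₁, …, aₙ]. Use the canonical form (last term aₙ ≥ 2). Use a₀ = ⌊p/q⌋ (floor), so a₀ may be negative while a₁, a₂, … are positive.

[-8; 1, 1, 1, 4, 2, 3]

-787 = -8*107 + 69
107 = 1*69 + 38
69 = 1*38 + 31
38 = 1*31 + 7
31 = 4*7 + 3
7 = 2*3 + 1
3 = 3*1 + 0  (stop)
So -787/107 = [-8; 1, 1, 1, 4, 2, 3].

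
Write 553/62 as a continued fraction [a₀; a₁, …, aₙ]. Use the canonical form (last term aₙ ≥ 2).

553 = 8·62 + 57
62 = 1·57 + 5
57 = 11·5 + 2
5 = 2·2 + 1
2 = 2·1 + 0  (stop)
So 553/62 = [8; 1, 11, 2, 2].

[8; 1, 11, 2, 2]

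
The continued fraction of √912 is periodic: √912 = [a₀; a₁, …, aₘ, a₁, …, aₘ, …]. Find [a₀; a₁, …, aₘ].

a₀ = ⌊√912⌋ = 30.
With m₀=0, d₀=1 and mₖ₊₁ = dₖaₖ − mₖ, dₖ₊₁ = (n − mₖ₊₁²)/dₖ, aₖ₊₁ = ⌊(a₀+mₖ₊₁)/dₖ₊₁⌋:
  k=1: m=30, d=12, a=5
  k=2: m=30, d=1, a=60
d=1 and a=2a₀=60 at k=2, so the next step gives (m, d) = (30, 12) again — its k=1 value — and the period has length 2.

[30; 5, 60]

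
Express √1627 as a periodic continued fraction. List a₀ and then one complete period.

[40; 2, 1, 39, 1, 2, 80]

a₀ = ⌊√1627⌋ = 40.
With m₀=0, d₀=1 and mₖ₊₁ = dₖaₖ − mₖ, dₖ₊₁ = (n − mₖ₊₁²)/dₖ, aₖ₊₁ = ⌊(a₀+mₖ₊₁)/dₖ₊₁⌋:
  k=1: m=40, d=27, a=2
  k=2: m=14, d=53, a=1
  k=3: m=39, d=2, a=39
  k=4: m=39, d=53, a=1
  k=5: m=14, d=27, a=2
  k=6: m=40, d=1, a=80
d=1 and a=2a₀=80 at k=6, so the next step gives (m, d) = (40, 27) again — its k=1 value — and the period has length 6.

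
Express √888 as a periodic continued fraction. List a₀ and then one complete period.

a₀ = ⌊√888⌋ = 29.
With m₀=0, d₀=1 and mₖ₊₁ = dₖaₖ − mₖ, dₖ₊₁ = (n − mₖ₊₁²)/dₖ, aₖ₊₁ = ⌊(a₀+mₖ₊₁)/dₖ₊₁⌋:
  k=1: m=29, d=47, a=1
  k=2: m=18, d=12, a=3
  k=3: m=18, d=47, a=1
  k=4: m=29, d=1, a=58
d=1 and a=2a₀=58 at k=4, so the next step gives (m, d) = (29, 47) again — its k=1 value — and the period has length 4.

[29; 1, 3, 1, 58]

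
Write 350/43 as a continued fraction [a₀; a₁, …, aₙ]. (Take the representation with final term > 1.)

350 = 8×43 + 6
43 = 7×6 + 1
6 = 6×1 + 0  (stop)
So 350/43 = [8; 7, 6].

[8; 7, 6]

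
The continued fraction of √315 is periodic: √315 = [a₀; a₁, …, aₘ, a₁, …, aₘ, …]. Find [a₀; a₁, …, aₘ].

a₀ = ⌊√315⌋ = 17.
With m₀=0, d₀=1 and mₖ₊₁ = dₖaₖ − mₖ, dₖ₊₁ = (n − mₖ₊₁²)/dₖ, aₖ₊₁ = ⌊(a₀+mₖ₊₁)/dₖ₊₁⌋:
  k=1: m=17, d=26, a=1
  k=2: m=9, d=9, a=2
  k=3: m=9, d=26, a=1
  k=4: m=17, d=1, a=34
d=1 and a=2a₀=34 at k=4, so the next step gives (m, d) = (17, 26) again — its k=1 value — and the period has length 4.

[17; 1, 2, 1, 34]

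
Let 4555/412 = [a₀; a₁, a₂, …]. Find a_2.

4555 = 11·412 + 23   →  a_0 = 11
412 = 17·23 + 21   →  a_1 = 17
23 = 1·21 + 2   →  a_2 = 1

1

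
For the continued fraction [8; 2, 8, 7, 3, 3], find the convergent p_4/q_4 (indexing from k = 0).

Using pₖ = aₖpₖ₋₁ + pₖ₋₂, qₖ = aₖqₖ₋₁ + qₖ₋₂ (with p₋₁=1, p₋₂=0, q₋₁=0, q₋₂=1):
  k=0: a=8, p=8, q=1
  k=1: a=2, p=17, q=2
  k=2: a=8, p=144, q=17
  k=3: a=7, p=1025, q=121
  k=4: a=3, p=3219, q=380

3219/380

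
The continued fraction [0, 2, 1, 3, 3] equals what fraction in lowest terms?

Using pₖ = aₖpₖ₋₁ + pₖ₋₂ and qₖ = aₖqₖ₋₁ + qₖ₋₂:
  k=0: a=0, p=0, q=1
  k=1: a=2, p=1, q=2
  k=2: a=1, p=1, q=3
  k=3: a=3, p=4, q=11
  k=4: a=3, p=13, q=36

13/36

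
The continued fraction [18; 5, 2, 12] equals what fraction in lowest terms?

2491/137

Fold from the inside: start with 12/1.
  2 + 1/12 = 25/12
  5 + 12/25 = 137/25
  18 + 25/137 = 2491/137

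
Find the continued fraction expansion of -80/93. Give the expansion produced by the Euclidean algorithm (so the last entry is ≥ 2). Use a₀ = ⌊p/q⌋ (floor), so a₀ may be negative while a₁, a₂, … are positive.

[-1; 7, 6, 2]

-80 = -1×93 + 13
93 = 7×13 + 2
13 = 6×2 + 1
2 = 2×1 + 0  (stop)
So -80/93 = [-1; 7, 6, 2].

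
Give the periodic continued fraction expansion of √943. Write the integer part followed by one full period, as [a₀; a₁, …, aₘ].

[30; 1, 2, 2, 2, 1, 60]

a₀ = ⌊√943⌋ = 30.
With m₀=0, d₀=1 and mₖ₊₁ = dₖaₖ − mₖ, dₖ₊₁ = (n − mₖ₊₁²)/dₖ, aₖ₊₁ = ⌊(a₀+mₖ₊₁)/dₖ₊₁⌋:
  k=1: m=30, d=43, a=1
  k=2: m=13, d=18, a=2
  k=3: m=23, d=23, a=2
  k=4: m=23, d=18, a=2
  k=5: m=13, d=43, a=1
  k=6: m=30, d=1, a=60
d=1 and a=2a₀=60 at k=6, so the next step gives (m, d) = (30, 43) again — its k=1 value — and the period has length 6.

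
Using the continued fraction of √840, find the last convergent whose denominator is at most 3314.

95788/3305

√840 = [28; 1, 56, …] (period length 2).
Convergents:
  p_0/q_0 = 28/1
  p_1/q_1 = 29/1
  p_2/q_2 = 1652/57
  p_3/q_3 = 1681/58
  p_4/q_4 = 95788/3305
  p_5/q_5 = 97469/3363
q_4 = 3305 ≤ 3314 < 3363 = q_5, so the answer is 95788/3305.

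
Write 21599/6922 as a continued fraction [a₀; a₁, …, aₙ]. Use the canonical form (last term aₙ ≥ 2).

[3; 8, 3, 4, 2, 1, 2, 7]

21599 = 3·6922 + 833
6922 = 8·833 + 258
833 = 3·258 + 59
258 = 4·59 + 22
59 = 2·22 + 15
22 = 1·15 + 7
15 = 2·7 + 1
7 = 7·1 + 0  (stop)
So 21599/6922 = [3; 8, 3, 4, 2, 1, 2, 7].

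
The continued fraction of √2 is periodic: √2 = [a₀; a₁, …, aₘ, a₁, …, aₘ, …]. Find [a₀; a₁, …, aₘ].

[1; 2]

a₀ = ⌊√2⌋ = 1.
With m₀=0, d₀=1 and mₖ₊₁ = dₖaₖ − mₖ, dₖ₊₁ = (n − mₖ₊₁²)/dₖ, aₖ₊₁ = ⌊(a₀+mₖ₊₁)/dₖ₊₁⌋:
  k=1: m=1, d=1, a=2
d=1 and a=2a₀=2 at k=1, so the next step gives (m, d) = (1, 1) again — its k=1 value — and the period has length 1.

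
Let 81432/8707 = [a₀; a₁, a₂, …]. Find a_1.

81432 = 9·8707 + 3069   →  a_0 = 9
8707 = 2·3069 + 2569   →  a_1 = 2

2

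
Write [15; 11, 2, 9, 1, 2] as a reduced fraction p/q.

Using pₖ = aₖpₖ₋₁ + pₖ₋₂ and qₖ = aₖqₖ₋₁ + qₖ₋₂:
  k=0: a=15, p=15, q=1
  k=1: a=11, p=166, q=11
  k=2: a=2, p=347, q=23
  k=3: a=9, p=3289, q=218
  k=4: a=1, p=3636, q=241
  k=5: a=2, p=10561, q=700

10561/700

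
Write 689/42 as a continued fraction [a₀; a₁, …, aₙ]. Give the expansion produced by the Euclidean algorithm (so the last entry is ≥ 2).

689 = 16*42 + 17
42 = 2*17 + 8
17 = 2*8 + 1
8 = 8*1 + 0  (stop)
So 689/42 = [16; 2, 2, 8].

[16; 2, 2, 8]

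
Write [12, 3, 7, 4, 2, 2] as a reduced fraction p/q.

6147/499

Fold from the inside: start with 2/1.
  2 + 1/2 = 5/2
  4 + 2/5 = 22/5
  7 + 5/22 = 159/22
  3 + 22/159 = 499/159
  12 + 159/499 = 6147/499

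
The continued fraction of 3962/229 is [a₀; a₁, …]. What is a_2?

3

3962 = 17·229 + 69   →  a_0 = 17
229 = 3·69 + 22   →  a_1 = 3
69 = 3·22 + 3   →  a_2 = 3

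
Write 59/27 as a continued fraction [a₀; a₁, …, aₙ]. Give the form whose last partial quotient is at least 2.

[2; 5, 2, 2]

59 = 2·27 + 5
27 = 5·5 + 2
5 = 2·2 + 1
2 = 2·1 + 0  (stop)
So 59/27 = [2; 5, 2, 2].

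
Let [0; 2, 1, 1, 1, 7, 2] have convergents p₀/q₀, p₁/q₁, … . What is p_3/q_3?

2/5

Using pₖ = aₖpₖ₋₁ + pₖ₋₂, qₖ = aₖqₖ₋₁ + qₖ₋₂ (with p₋₁=1, p₋₂=0, q₋₁=0, q₋₂=1):
  k=0: a=0, p=0, q=1
  k=1: a=2, p=1, q=2
  k=2: a=1, p=1, q=3
  k=3: a=1, p=2, q=5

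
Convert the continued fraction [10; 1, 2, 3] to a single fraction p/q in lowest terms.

107/10

Using pₖ = aₖpₖ₋₁ + pₖ₋₂ and qₖ = aₖqₖ₋₁ + qₖ₋₂:
  k=0: a=10, p=10, q=1
  k=1: a=1, p=11, q=1
  k=2: a=2, p=32, q=3
  k=3: a=3, p=107, q=10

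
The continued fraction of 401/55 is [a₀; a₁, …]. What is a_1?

3

401 = 7·55 + 16   →  a_0 = 7
55 = 3·16 + 7   →  a_1 = 3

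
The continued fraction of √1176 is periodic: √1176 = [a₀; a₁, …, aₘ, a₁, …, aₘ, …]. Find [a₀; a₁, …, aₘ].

a₀ = ⌊√1176⌋ = 34.

[34; 3, 2, 2, 2, 3, 68]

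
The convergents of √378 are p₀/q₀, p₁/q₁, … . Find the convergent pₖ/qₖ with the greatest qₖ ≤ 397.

3869/199

√378 = [19; 2, 3, 1, 4, 1, 3, 2, 38, …] (period length 8).
Convergents:
  p_0/q_0 = 19/1
  p_1/q_1 = 39/2
  p_2/q_2 = 136/7
  p_3/q_3 = 175/9
  p_4/q_4 = 836/43
  p_5/q_5 = 1011/52
  p_6/q_6 = 3869/199
  p_7/q_7 = 8749/450
q_6 = 199 ≤ 397 < 450 = q_7, so the answer is 3869/199.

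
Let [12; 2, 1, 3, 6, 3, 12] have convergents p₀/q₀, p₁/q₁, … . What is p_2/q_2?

Using pₖ = aₖpₖ₋₁ + pₖ₋₂, qₖ = aₖqₖ₋₁ + qₖ₋₂ (with p₋₁=1, p₋₂=0, q₋₁=0, q₋₂=1):
  k=0: a=12, p=12, q=1
  k=1: a=2, p=25, q=2
  k=2: a=1, p=37, q=3

37/3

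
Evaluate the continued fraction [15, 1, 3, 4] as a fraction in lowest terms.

Using pₖ = aₖpₖ₋₁ + pₖ₋₂ and qₖ = aₖqₖ₋₁ + qₖ₋₂:
  k=0: a=15, p=15, q=1
  k=1: a=1, p=16, q=1
  k=2: a=3, p=63, q=4
  k=3: a=4, p=268, q=17

268/17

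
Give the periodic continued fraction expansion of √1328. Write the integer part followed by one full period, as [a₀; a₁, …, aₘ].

[36; 2, 3, 1, 3, 1, 3, 2, 72]

a₀ = ⌊√1328⌋ = 36.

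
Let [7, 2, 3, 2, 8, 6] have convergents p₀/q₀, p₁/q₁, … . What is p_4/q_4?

1004/135

Using pₖ = aₖpₖ₋₁ + pₖ₋₂, qₖ = aₖqₖ₋₁ + qₖ₋₂ (with p₋₁=1, p₋₂=0, q₋₁=0, q₋₂=1):
  k=0: a=7, p=7, q=1
  k=1: a=2, p=15, q=2
  k=2: a=3, p=52, q=7
  k=3: a=2, p=119, q=16
  k=4: a=8, p=1004, q=135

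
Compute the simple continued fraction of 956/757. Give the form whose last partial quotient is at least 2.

[1; 3, 1, 4, 9, 1, 3]

956 = 1·757 + 199
757 = 3·199 + 160
199 = 1·160 + 39
160 = 4·39 + 4
39 = 9·4 + 3
4 = 1·3 + 1
3 = 3·1 + 0  (stop)
So 956/757 = [1; 3, 1, 4, 9, 1, 3].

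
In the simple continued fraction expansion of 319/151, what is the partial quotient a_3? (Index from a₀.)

7

319 = 2·151 + 17   →  a_0 = 2
151 = 8·17 + 15   →  a_1 = 8
17 = 1·15 + 2   →  a_2 = 1
15 = 7·2 + 1   →  a_3 = 7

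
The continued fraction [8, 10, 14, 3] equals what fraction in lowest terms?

Using pₖ = aₖpₖ₋₁ + pₖ₋₂ and qₖ = aₖqₖ₋₁ + qₖ₋₂:
  k=0: a=8, p=8, q=1
  k=1: a=10, p=81, q=10
  k=2: a=14, p=1142, q=141
  k=3: a=3, p=3507, q=433

3507/433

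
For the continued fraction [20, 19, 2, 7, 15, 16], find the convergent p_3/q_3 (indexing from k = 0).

Using pₖ = aₖpₖ₋₁ + pₖ₋₂, qₖ = aₖqₖ₋₁ + qₖ₋₂ (with p₋₁=1, p₋₂=0, q₋₁=0, q₋₂=1):
  k=0: a=20, p=20, q=1
  k=1: a=19, p=381, q=19
  k=2: a=2, p=782, q=39
  k=3: a=7, p=5855, q=292

5855/292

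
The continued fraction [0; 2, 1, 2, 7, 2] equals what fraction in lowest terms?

Fold from the inside: start with 2/1.
  7 + 1/2 = 15/2
  2 + 2/15 = 32/15
  1 + 15/32 = 47/32
  2 + 32/47 = 126/47
  0 + 47/126 = 47/126

47/126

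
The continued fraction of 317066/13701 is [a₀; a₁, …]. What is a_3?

317066 = 23·13701 + 1943   →  a_0 = 23
13701 = 7·1943 + 100   →  a_1 = 7
1943 = 19·100 + 43   →  a_2 = 19
100 = 2·43 + 14   →  a_3 = 2

2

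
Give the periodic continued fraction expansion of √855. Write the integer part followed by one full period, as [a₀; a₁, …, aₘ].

[29; 4, 6, 4, 58]

a₀ = ⌊√855⌋ = 29.
With m₀=0, d₀=1 and mₖ₊₁ = dₖaₖ − mₖ, dₖ₊₁ = (n − mₖ₊₁²)/dₖ, aₖ₊₁ = ⌊(a₀+mₖ₊₁)/dₖ₊₁⌋:
  k=1: m=29, d=14, a=4
  k=2: m=27, d=9, a=6
  k=3: m=27, d=14, a=4
  k=4: m=29, d=1, a=58
d=1 and a=2a₀=58 at k=4, so the next step gives (m, d) = (29, 14) again — its k=1 value — and the period has length 4.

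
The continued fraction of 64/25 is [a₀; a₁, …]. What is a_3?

3

64 = 2·25 + 14   →  a_0 = 2
25 = 1·14 + 11   →  a_1 = 1
14 = 1·11 + 3   →  a_2 = 1
11 = 3·3 + 2   →  a_3 = 3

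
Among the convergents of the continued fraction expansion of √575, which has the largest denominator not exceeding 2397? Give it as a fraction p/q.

55224/2303

√575 = [23; 1, 46, …] (period length 2).
Convergents:
  p_0/q_0 = 23/1
  p_1/q_1 = 24/1
  p_2/q_2 = 1127/47
  p_3/q_3 = 1151/48
  p_4/q_4 = 54073/2255
  p_5/q_5 = 55224/2303
  p_6/q_6 = 2594377/108193
q_5 = 2303 ≤ 2397 < 108193 = q_6, so the answer is 55224/2303.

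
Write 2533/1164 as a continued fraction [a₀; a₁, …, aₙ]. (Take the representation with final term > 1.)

[2; 5, 1, 2, 9, 2, 3]

2533 = 2*1164 + 205
1164 = 5*205 + 139
205 = 1*139 + 66
139 = 2*66 + 7
66 = 9*7 + 3
7 = 2*3 + 1
3 = 3*1 + 0  (stop)
So 2533/1164 = [2; 5, 1, 2, 9, 2, 3].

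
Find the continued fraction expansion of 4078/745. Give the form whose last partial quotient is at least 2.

4078 = 5·745 + 353
745 = 2·353 + 39
353 = 9·39 + 2
39 = 19·2 + 1
2 = 2·1 + 0  (stop)
So 4078/745 = [5; 2, 9, 19, 2].

[5; 2, 9, 19, 2]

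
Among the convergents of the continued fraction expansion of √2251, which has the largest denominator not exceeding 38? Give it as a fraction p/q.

√2251 = [47; 2, 4, 47, 4, 2, 94, …] (period length 6).
Convergents:
  p_0/q_0 = 47/1
  p_1/q_1 = 95/2
  p_2/q_2 = 427/9
  p_3/q_3 = 20164/425
q_2 = 9 ≤ 38 < 425 = q_3, so the answer is 427/9.

427/9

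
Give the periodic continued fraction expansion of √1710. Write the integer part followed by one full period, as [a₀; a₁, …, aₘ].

a₀ = ⌊√1710⌋ = 41.
With m₀=0, d₀=1 and mₖ₊₁ = dₖaₖ − mₖ, dₖ₊₁ = (n − mₖ₊₁²)/dₖ, aₖ₊₁ = ⌊(a₀+mₖ₊₁)/dₖ₊₁⌋:
  k=1: m=41, d=29, a=2
  k=2: m=17, d=49, a=1
  k=3: m=32, d=14, a=5
  k=4: m=38, d=19, a=4
  k=5: m=38, d=14, a=5
  k=6: m=32, d=49, a=1
  k=7: m=17, d=29, a=2
  k=8: m=41, d=1, a=82
d=1 and a=2a₀=82 at k=8, so the next step gives (m, d) = (41, 29) again — its k=1 value — and the period has length 8.

[41; 2, 1, 5, 4, 5, 1, 2, 82]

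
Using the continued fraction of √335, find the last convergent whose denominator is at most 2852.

√335 = [18; 3, 3, 3, 36, …] (period length 4).
Convergents:
  p_0/q_0 = 18/1
  p_1/q_1 = 55/3
  p_2/q_2 = 183/10
  p_3/q_3 = 604/33
  p_4/q_4 = 21927/1198
  p_5/q_5 = 66385/3627
q_4 = 1198 ≤ 2852 < 3627 = q_5, so the answer is 21927/1198.

21927/1198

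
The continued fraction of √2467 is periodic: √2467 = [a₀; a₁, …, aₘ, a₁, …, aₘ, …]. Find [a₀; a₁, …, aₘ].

[49; 1, 2, 49, 2, 1, 98]

a₀ = ⌊√2467⌋ = 49.
With m₀=0, d₀=1 and mₖ₊₁ = dₖaₖ − mₖ, dₖ₊₁ = (n − mₖ₊₁²)/dₖ, aₖ₊₁ = ⌊(a₀+mₖ₊₁)/dₖ₊₁⌋:
  k=1: m=49, d=66, a=1
  k=2: m=17, d=33, a=2
  k=3: m=49, d=2, a=49
  k=4: m=49, d=33, a=2
  k=5: m=17, d=66, a=1
  k=6: m=49, d=1, a=98
d=1 and a=2a₀=98 at k=6, so the next step gives (m, d) = (49, 66) again — its k=1 value — and the period has length 6.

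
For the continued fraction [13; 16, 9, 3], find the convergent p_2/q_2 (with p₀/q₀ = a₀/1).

1894/145

Using pₖ = aₖpₖ₋₁ + pₖ₋₂, qₖ = aₖqₖ₋₁ + qₖ₋₂ (with p₋₁=1, p₋₂=0, q₋₁=0, q₋₂=1):
  k=0: a=13, p=13, q=1
  k=1: a=16, p=209, q=16
  k=2: a=9, p=1894, q=145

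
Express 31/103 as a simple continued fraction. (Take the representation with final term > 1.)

31 = 0×103 + 31
103 = 3×31 + 10
31 = 3×10 + 1
10 = 10×1 + 0  (stop)
So 31/103 = [0; 3, 3, 10].

[0; 3, 3, 10]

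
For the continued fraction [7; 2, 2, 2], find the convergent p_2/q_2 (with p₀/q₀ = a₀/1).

Using pₖ = aₖpₖ₋₁ + pₖ₋₂, qₖ = aₖqₖ₋₁ + qₖ₋₂ (with p₋₁=1, p₋₂=0, q₋₁=0, q₋₂=1):
  k=0: a=7, p=7, q=1
  k=1: a=2, p=15, q=2
  k=2: a=2, p=37, q=5

37/5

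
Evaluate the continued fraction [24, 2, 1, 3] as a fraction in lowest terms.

268/11

Using pₖ = aₖpₖ₋₁ + pₖ₋₂ and qₖ = aₖqₖ₋₁ + qₖ₋₂:
  k=0: a=24, p=24, q=1
  k=1: a=2, p=49, q=2
  k=2: a=1, p=73, q=3
  k=3: a=3, p=268, q=11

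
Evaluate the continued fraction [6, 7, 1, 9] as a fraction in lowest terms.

484/79

Using pₖ = aₖpₖ₋₁ + pₖ₋₂ and qₖ = aₖqₖ₋₁ + qₖ₋₂:
  k=0: a=6, p=6, q=1
  k=1: a=7, p=43, q=7
  k=2: a=1, p=49, q=8
  k=3: a=9, p=484, q=79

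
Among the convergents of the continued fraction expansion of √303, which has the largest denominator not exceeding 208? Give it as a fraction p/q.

√303 = [17; 2, 2, 5, 2, 2, 34, …] (period length 6).
Convergents:
  p_0/q_0 = 17/1
  p_1/q_1 = 35/2
  p_2/q_2 = 87/5
  p_3/q_3 = 470/27
  p_4/q_4 = 1027/59
  p_5/q_5 = 2524/145
  p_6/q_6 = 86843/4989
q_5 = 145 ≤ 208 < 4989 = q_6, so the answer is 2524/145.

2524/145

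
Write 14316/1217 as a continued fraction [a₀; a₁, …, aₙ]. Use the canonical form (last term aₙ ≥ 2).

[11; 1, 3, 4, 2, 3, 9]

14316 = 11·1217 + 929
1217 = 1·929 + 288
929 = 3·288 + 65
288 = 4·65 + 28
65 = 2·28 + 9
28 = 3·9 + 1
9 = 9·1 + 0  (stop)
So 14316/1217 = [11; 1, 3, 4, 2, 3, 9].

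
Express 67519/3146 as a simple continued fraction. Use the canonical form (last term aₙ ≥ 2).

67519 = 21×3146 + 1453
3146 = 2×1453 + 240
1453 = 6×240 + 13
240 = 18×13 + 6
13 = 2×6 + 1
6 = 6×1 + 0  (stop)
So 67519/3146 = [21; 2, 6, 18, 2, 6].

[21; 2, 6, 18, 2, 6]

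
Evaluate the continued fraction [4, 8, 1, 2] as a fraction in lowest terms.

107/26

Fold from the inside: start with 2/1.
  1 + 1/2 = 3/2
  8 + 2/3 = 26/3
  4 + 3/26 = 107/26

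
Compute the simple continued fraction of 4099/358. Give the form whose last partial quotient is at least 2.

[11; 2, 4, 2, 8, 2]

4099 = 11*358 + 161
358 = 2*161 + 36
161 = 4*36 + 17
36 = 2*17 + 2
17 = 8*2 + 1
2 = 2*1 + 0  (stop)
So 4099/358 = [11; 2, 4, 2, 8, 2].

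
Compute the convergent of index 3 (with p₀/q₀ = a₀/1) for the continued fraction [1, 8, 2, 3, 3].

66/59

Using pₖ = aₖpₖ₋₁ + pₖ₋₂, qₖ = aₖqₖ₋₁ + qₖ₋₂ (with p₋₁=1, p₋₂=0, q₋₁=0, q₋₂=1):
  k=0: a=1, p=1, q=1
  k=1: a=8, p=9, q=8
  k=2: a=2, p=19, q=17
  k=3: a=3, p=66, q=59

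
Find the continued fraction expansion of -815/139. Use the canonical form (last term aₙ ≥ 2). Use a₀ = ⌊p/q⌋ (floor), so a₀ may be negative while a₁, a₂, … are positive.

[-6; 7, 3, 6]

-815 = -6*139 + 19
139 = 7*19 + 6
19 = 3*6 + 1
6 = 6*1 + 0  (stop)
So -815/139 = [-6; 7, 3, 6].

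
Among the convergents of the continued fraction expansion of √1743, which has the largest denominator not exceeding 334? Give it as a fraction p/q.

√1743 = [41; 1, 2, 1, 82, …] (period length 4).
Convergents:
  p_0/q_0 = 41/1
  p_1/q_1 = 42/1
  p_2/q_2 = 125/3
  p_3/q_3 = 167/4
  p_4/q_4 = 13819/331
  p_5/q_5 = 13986/335
q_4 = 331 ≤ 334 < 335 = q_5, so the answer is 13819/331.

13819/331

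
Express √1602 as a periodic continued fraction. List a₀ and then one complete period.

a₀ = ⌊√1602⌋ = 40.
With m₀=0, d₀=1 and mₖ₊₁ = dₖaₖ − mₖ, dₖ₊₁ = (n − mₖ₊₁²)/dₖ, aₖ₊₁ = ⌊(a₀+mₖ₊₁)/dₖ₊₁⌋:
  k=1: m=40, d=2, a=40
  k=2: m=40, d=1, a=80
d=1 and a=2a₀=80 at k=2, so the next step gives (m, d) = (40, 2) again — its k=1 value — and the period has length 2.

[40; 40, 80]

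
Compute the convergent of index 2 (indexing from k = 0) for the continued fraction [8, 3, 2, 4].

58/7

Using pₖ = aₖpₖ₋₁ + pₖ₋₂, qₖ = aₖqₖ₋₁ + qₖ₋₂ (with p₋₁=1, p₋₂=0, q₋₁=0, q₋₂=1):
  k=0: a=8, p=8, q=1
  k=1: a=3, p=25, q=3
  k=2: a=2, p=58, q=7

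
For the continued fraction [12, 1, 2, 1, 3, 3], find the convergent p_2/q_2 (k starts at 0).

38/3

Using pₖ = aₖpₖ₋₁ + pₖ₋₂, qₖ = aₖqₖ₋₁ + qₖ₋₂ (with p₋₁=1, p₋₂=0, q₋₁=0, q₋₂=1):
  k=0: a=12, p=12, q=1
  k=1: a=1, p=13, q=1
  k=2: a=2, p=38, q=3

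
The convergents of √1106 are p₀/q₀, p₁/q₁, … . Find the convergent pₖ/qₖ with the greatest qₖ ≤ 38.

1164/35

√1106 = [33; 3, 1, 8, 1, 3, 66, …] (period length 6).
Convergents:
  p_0/q_0 = 33/1
  p_1/q_1 = 100/3
  p_2/q_2 = 133/4
  p_3/q_3 = 1164/35
  p_4/q_4 = 1297/39
q_3 = 35 ≤ 38 < 39 = q_4, so the answer is 1164/35.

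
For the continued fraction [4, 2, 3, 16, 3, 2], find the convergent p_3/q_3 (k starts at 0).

505/114

Using pₖ = aₖpₖ₋₁ + pₖ₋₂, qₖ = aₖqₖ₋₁ + qₖ₋₂ (with p₋₁=1, p₋₂=0, q₋₁=0, q₋₂=1):
  k=0: a=4, p=4, q=1
  k=1: a=2, p=9, q=2
  k=2: a=3, p=31, q=7
  k=3: a=16, p=505, q=114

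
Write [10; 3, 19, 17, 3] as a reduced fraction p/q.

Using pₖ = aₖpₖ₋₁ + pₖ₋₂ and qₖ = aₖqₖ₋₁ + qₖ₋₂:
  k=0: a=10, p=10, q=1
  k=1: a=3, p=31, q=3
  k=2: a=19, p=599, q=58
  k=3: a=17, p=10214, q=989
  k=4: a=3, p=31241, q=3025

31241/3025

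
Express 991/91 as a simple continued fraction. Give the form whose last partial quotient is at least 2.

991 = 10×91 + 81
91 = 1×81 + 10
81 = 8×10 + 1
10 = 10×1 + 0  (stop)
So 991/91 = [10; 1, 8, 10].

[10; 1, 8, 10]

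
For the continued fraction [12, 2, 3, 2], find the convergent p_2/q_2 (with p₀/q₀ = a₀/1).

Using pₖ = aₖpₖ₋₁ + pₖ₋₂, qₖ = aₖqₖ₋₁ + qₖ₋₂ (with p₋₁=1, p₋₂=0, q₋₁=0, q₋₂=1):
  k=0: a=12, p=12, q=1
  k=1: a=2, p=25, q=2
  k=2: a=3, p=87, q=7

87/7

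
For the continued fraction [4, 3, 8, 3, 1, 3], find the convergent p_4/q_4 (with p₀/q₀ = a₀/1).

445/103

Using pₖ = aₖpₖ₋₁ + pₖ₋₂, qₖ = aₖqₖ₋₁ + qₖ₋₂ (with p₋₁=1, p₋₂=0, q₋₁=0, q₋₂=1):
  k=0: a=4, p=4, q=1
  k=1: a=3, p=13, q=3
  k=2: a=8, p=108, q=25
  k=3: a=3, p=337, q=78
  k=4: a=1, p=445, q=103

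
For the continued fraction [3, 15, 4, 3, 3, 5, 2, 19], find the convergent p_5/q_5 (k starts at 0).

Using pₖ = aₖpₖ₋₁ + pₖ₋₂, qₖ = aₖqₖ₋₁ + qₖ₋₂ (with p₋₁=1, p₋₂=0, q₋₁=0, q₋₂=1):
  k=0: a=3, p=3, q=1
  k=1: a=15, p=46, q=15
  k=2: a=4, p=187, q=61
  k=3: a=3, p=607, q=198
  k=4: a=3, p=2008, q=655
  k=5: a=5, p=10647, q=3473

10647/3473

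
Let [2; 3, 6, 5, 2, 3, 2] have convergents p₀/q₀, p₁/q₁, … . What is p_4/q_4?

498/215

Using pₖ = aₖpₖ₋₁ + pₖ₋₂, qₖ = aₖqₖ₋₁ + qₖ₋₂ (with p₋₁=1, p₋₂=0, q₋₁=0, q₋₂=1):
  k=0: a=2, p=2, q=1
  k=1: a=3, p=7, q=3
  k=2: a=6, p=44, q=19
  k=3: a=5, p=227, q=98
  k=4: a=2, p=498, q=215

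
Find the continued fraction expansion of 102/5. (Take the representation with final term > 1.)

102 = 20×5 + 2
5 = 2×2 + 1
2 = 2×1 + 0  (stop)
So 102/5 = [20; 2, 2].

[20; 2, 2]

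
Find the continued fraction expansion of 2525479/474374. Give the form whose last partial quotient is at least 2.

[5; 3, 11, 2, 1, 19, 19, 12]

2525479 = 5·474374 + 153609
474374 = 3·153609 + 13547
153609 = 11·13547 + 4592
13547 = 2·4592 + 4363
4592 = 1·4363 + 229
4363 = 19·229 + 12
229 = 19·12 + 1
12 = 12·1 + 0  (stop)
So 2525479/474374 = [5; 3, 11, 2, 1, 19, 19, 12].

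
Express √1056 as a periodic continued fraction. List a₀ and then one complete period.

a₀ = ⌊√1056⌋ = 32.
With m₀=0, d₀=1 and mₖ₊₁ = dₖaₖ − mₖ, dₖ₊₁ = (n − mₖ₊₁²)/dₖ, aₖ₊₁ = ⌊(a₀+mₖ₊₁)/dₖ₊₁⌋:
  k=1: m=32, d=32, a=2
  k=2: m=32, d=1, a=64
d=1 and a=2a₀=64 at k=2, so the next step gives (m, d) = (32, 32) again — its k=1 value — and the period has length 2.

[32; 2, 64]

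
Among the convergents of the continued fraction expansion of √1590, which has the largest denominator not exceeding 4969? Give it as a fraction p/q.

178041/4465

√1590 = [39; 1, 6, 1, 78, …] (period length 4).
Convergents:
  p_0/q_0 = 39/1
  p_1/q_1 = 40/1
  p_2/q_2 = 279/7
  p_3/q_3 = 319/8
  p_4/q_4 = 25161/631
  p_5/q_5 = 25480/639
  p_6/q_6 = 178041/4465
  p_7/q_7 = 203521/5104
q_6 = 4465 ≤ 4969 < 5104 = q_7, so the answer is 178041/4465.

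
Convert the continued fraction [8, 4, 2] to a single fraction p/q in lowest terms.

74/9

Using pₖ = aₖpₖ₋₁ + pₖ₋₂ and qₖ = aₖqₖ₋₁ + qₖ₋₂:
  k=0: a=8, p=8, q=1
  k=1: a=4, p=33, q=4
  k=2: a=2, p=74, q=9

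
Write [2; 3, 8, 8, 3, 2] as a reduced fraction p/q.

3413/1471

Using pₖ = aₖpₖ₋₁ + pₖ₋₂ and qₖ = aₖqₖ₋₁ + qₖ₋₂:
  k=0: a=2, p=2, q=1
  k=1: a=3, p=7, q=3
  k=2: a=8, p=58, q=25
  k=3: a=8, p=471, q=203
  k=4: a=3, p=1471, q=634
  k=5: a=2, p=3413, q=1471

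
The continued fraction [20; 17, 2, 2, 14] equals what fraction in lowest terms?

Using pₖ = aₖpₖ₋₁ + pₖ₋₂ and qₖ = aₖqₖ₋₁ + qₖ₋₂:
  k=0: a=20, p=20, q=1
  k=1: a=17, p=341, q=17
  k=2: a=2, p=702, q=35
  k=3: a=2, p=1745, q=87
  k=4: a=14, p=25132, q=1253

25132/1253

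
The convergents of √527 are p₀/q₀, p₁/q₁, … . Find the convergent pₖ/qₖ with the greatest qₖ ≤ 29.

528/23

√527 = [22; 1, 21, 1, 44, …] (period length 4).
Convergents:
  p_0/q_0 = 22/1
  p_1/q_1 = 23/1
  p_2/q_2 = 505/22
  p_3/q_3 = 528/23
  p_4/q_4 = 23737/1034
q_3 = 23 ≤ 29 < 1034 = q_4, so the answer is 528/23.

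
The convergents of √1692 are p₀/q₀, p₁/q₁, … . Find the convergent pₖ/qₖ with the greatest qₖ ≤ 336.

√1692 = [41; 7, 2, 7, 82, …] (period length 4).
Convergents:
  p_0/q_0 = 41/1
  p_1/q_1 = 288/7
  p_2/q_2 = 617/15
  p_3/q_3 = 4607/112
  p_4/q_4 = 378391/9199
q_3 = 112 ≤ 336 < 9199 = q_4, so the answer is 4607/112.

4607/112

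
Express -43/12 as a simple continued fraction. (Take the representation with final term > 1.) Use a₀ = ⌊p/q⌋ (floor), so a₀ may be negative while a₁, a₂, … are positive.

-43 = -4·12 + 5
12 = 2·5 + 2
5 = 2·2 + 1
2 = 2·1 + 0  (stop)
So -43/12 = [-4; 2, 2, 2].

[-4; 2, 2, 2]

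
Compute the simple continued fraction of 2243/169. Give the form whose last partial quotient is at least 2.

2243 = 13×169 + 46
169 = 3×46 + 31
46 = 1×31 + 15
31 = 2×15 + 1
15 = 15×1 + 0  (stop)
So 2243/169 = [13; 3, 1, 2, 15].

[13; 3, 1, 2, 15]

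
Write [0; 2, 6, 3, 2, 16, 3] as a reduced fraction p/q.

2213/4778

Fold from the inside: start with 3/1.
  16 + 1/3 = 49/3
  2 + 3/49 = 101/49
  3 + 49/101 = 352/101
  6 + 101/352 = 2213/352
  2 + 352/2213 = 4778/2213
  0 + 2213/4778 = 2213/4778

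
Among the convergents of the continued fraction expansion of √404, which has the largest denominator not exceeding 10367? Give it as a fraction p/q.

80801/4020

√404 = [20; 10, 40, …] (period length 2).
Convergents:
  p_0/q_0 = 20/1
  p_1/q_1 = 201/10
  p_2/q_2 = 8060/401
  p_3/q_3 = 80801/4020
  p_4/q_4 = 3240100/161201
q_3 = 4020 ≤ 10367 < 161201 = q_4, so the answer is 80801/4020.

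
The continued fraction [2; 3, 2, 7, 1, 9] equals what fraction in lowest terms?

1334/583

Fold from the inside: start with 9/1.
  1 + 1/9 = 10/9
  7 + 9/10 = 79/10
  2 + 10/79 = 168/79
  3 + 79/168 = 583/168
  2 + 168/583 = 1334/583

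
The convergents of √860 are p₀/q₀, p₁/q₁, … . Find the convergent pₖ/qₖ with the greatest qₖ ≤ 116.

√860 = [29; 3, 14, 3, 58, …] (period length 4).
Convergents:
  p_0/q_0 = 29/1
  p_1/q_1 = 88/3
  p_2/q_2 = 1261/43
  p_3/q_3 = 3871/132
q_2 = 43 ≤ 116 < 132 = q_3, so the answer is 1261/43.

1261/43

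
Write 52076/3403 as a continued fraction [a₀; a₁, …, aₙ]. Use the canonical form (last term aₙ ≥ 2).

[15; 3, 3, 3, 14, 2, 3]

52076 = 15·3403 + 1031
3403 = 3·1031 + 310
1031 = 3·310 + 101
310 = 3·101 + 7
101 = 14·7 + 3
7 = 2·3 + 1
3 = 3·1 + 0  (stop)
So 52076/3403 = [15; 3, 3, 3, 14, 2, 3].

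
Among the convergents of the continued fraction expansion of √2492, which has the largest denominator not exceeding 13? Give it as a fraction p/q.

599/12

√2492 = [49; 1, 11, 2, 24, 2, 11, 1, 98, …] (period length 8).
Convergents:
  p_0/q_0 = 49/1
  p_1/q_1 = 50/1
  p_2/q_2 = 599/12
  p_3/q_3 = 1248/25
q_2 = 12 ≤ 13 < 25 = q_3, so the answer is 599/12.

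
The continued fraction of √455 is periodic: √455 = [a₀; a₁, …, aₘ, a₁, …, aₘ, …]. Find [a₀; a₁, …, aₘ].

a₀ = ⌊√455⌋ = 21.
With m₀=0, d₀=1 and mₖ₊₁ = dₖaₖ − mₖ, dₖ₊₁ = (n − mₖ₊₁²)/dₖ, aₖ₊₁ = ⌊(a₀+mₖ₊₁)/dₖ₊₁⌋:
  k=1: m=21, d=14, a=3
  k=2: m=21, d=1, a=42
d=1 and a=2a₀=42 at k=2, so the next step gives (m, d) = (21, 14) again — its k=1 value — and the period has length 2.

[21; 3, 42]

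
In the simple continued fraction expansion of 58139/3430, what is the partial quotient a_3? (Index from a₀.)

58139 = 16·3430 + 3259   →  a_0 = 16
3430 = 1·3259 + 171   →  a_1 = 1
3259 = 19·171 + 10   →  a_2 = 19
171 = 17·10 + 1   →  a_3 = 17

17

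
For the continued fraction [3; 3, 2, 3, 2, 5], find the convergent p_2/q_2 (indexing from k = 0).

Using pₖ = aₖpₖ₋₁ + pₖ₋₂, qₖ = aₖqₖ₋₁ + qₖ₋₂ (with p₋₁=1, p₋₂=0, q₋₁=0, q₋₂=1):
  k=0: a=3, p=3, q=1
  k=1: a=3, p=10, q=3
  k=2: a=2, p=23, q=7

23/7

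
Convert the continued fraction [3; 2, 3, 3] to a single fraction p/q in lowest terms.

79/23

Fold from the inside: start with 3/1.
  3 + 1/3 = 10/3
  2 + 3/10 = 23/10
  3 + 10/23 = 79/23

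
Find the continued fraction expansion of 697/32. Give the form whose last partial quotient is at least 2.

697 = 21·32 + 25
32 = 1·25 + 7
25 = 3·7 + 4
7 = 1·4 + 3
4 = 1·3 + 1
3 = 3·1 + 0  (stop)
So 697/32 = [21; 1, 3, 1, 1, 3].

[21; 1, 3, 1, 1, 3]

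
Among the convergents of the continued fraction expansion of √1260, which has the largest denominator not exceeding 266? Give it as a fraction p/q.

√1260 = [35; 2, 70, …] (period length 2).
Convergents:
  p_0/q_0 = 35/1
  p_1/q_1 = 71/2
  p_2/q_2 = 5005/141
  p_3/q_3 = 10081/284
q_2 = 141 ≤ 266 < 284 = q_3, so the answer is 5005/141.

5005/141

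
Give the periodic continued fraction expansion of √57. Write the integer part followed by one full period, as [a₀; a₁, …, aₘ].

a₀ = ⌊√57⌋ = 7.
With m₀=0, d₀=1 and mₖ₊₁ = dₖaₖ − mₖ, dₖ₊₁ = (n − mₖ₊₁²)/dₖ, aₖ₊₁ = ⌊(a₀+mₖ₊₁)/dₖ₊₁⌋:
  k=1: m=7, d=8, a=1
  k=2: m=1, d=7, a=1
  k=3: m=6, d=3, a=4
  k=4: m=6, d=7, a=1
  k=5: m=1, d=8, a=1
  k=6: m=7, d=1, a=14
d=1 and a=2a₀=14 at k=6, so the next step gives (m, d) = (7, 8) again — its k=1 value — and the period has length 6.

[7; 1, 1, 4, 1, 1, 14]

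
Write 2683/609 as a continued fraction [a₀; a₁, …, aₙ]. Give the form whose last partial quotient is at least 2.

[4; 2, 2, 6, 1, 3, 4]

2683 = 4*609 + 247
609 = 2*247 + 115
247 = 2*115 + 17
115 = 6*17 + 13
17 = 1*13 + 4
13 = 3*4 + 1
4 = 4*1 + 0  (stop)
So 2683/609 = [4; 2, 2, 6, 1, 3, 4].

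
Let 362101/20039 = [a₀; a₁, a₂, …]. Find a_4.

3

362101 = 18·20039 + 1399   →  a_0 = 18
20039 = 14·1399 + 453   →  a_1 = 14
1399 = 3·453 + 40   →  a_2 = 3
453 = 11·40 + 13   →  a_3 = 11
40 = 3·13 + 1   →  a_4 = 3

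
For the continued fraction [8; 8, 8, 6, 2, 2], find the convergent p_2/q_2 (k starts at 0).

528/65

Using pₖ = aₖpₖ₋₁ + pₖ₋₂, qₖ = aₖqₖ₋₁ + qₖ₋₂ (with p₋₁=1, p₋₂=0, q₋₁=0, q₋₂=1):
  k=0: a=8, p=8, q=1
  k=1: a=8, p=65, q=8
  k=2: a=8, p=528, q=65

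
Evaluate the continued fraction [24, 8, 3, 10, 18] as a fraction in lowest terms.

Fold from the inside: start with 18/1.
  10 + 1/18 = 181/18
  3 + 18/181 = 561/181
  8 + 181/561 = 4669/561
  24 + 561/4669 = 112617/4669

112617/4669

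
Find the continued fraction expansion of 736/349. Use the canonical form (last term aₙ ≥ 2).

[2; 9, 5, 2, 3]

736 = 2*349 + 38
349 = 9*38 + 7
38 = 5*7 + 3
7 = 2*3 + 1
3 = 3*1 + 0  (stop)
So 736/349 = [2; 9, 5, 2, 3].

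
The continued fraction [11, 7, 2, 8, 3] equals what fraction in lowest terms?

4409/396

Fold from the inside: start with 3/1.
  8 + 1/3 = 25/3
  2 + 3/25 = 53/25
  7 + 25/53 = 396/53
  11 + 53/396 = 4409/396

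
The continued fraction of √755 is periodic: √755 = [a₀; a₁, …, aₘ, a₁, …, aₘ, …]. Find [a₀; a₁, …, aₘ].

a₀ = ⌊√755⌋ = 27.
With m₀=0, d₀=1 and mₖ₊₁ = dₖaₖ − mₖ, dₖ₊₁ = (n − mₖ₊₁²)/dₖ, aₖ₊₁ = ⌊(a₀+mₖ₊₁)/dₖ₊₁⌋:
  k=1: m=27, d=26, a=2
  k=2: m=25, d=5, a=10
  k=3: m=25, d=26, a=2
  k=4: m=27, d=1, a=54
d=1 and a=2a₀=54 at k=4, so the next step gives (m, d) = (27, 26) again — its k=1 value — and the period has length 4.

[27; 2, 10, 2, 54]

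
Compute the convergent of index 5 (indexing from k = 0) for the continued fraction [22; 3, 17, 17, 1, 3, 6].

82699/3704

Using pₖ = aₖpₖ₋₁ + pₖ₋₂, qₖ = aₖqₖ₋₁ + qₖ₋₂ (with p₋₁=1, p₋₂=0, q₋₁=0, q₋₂=1):
  k=0: a=22, p=22, q=1
  k=1: a=3, p=67, q=3
  k=2: a=17, p=1161, q=52
  k=3: a=17, p=19804, q=887
  k=4: a=1, p=20965, q=939
  k=5: a=3, p=82699, q=3704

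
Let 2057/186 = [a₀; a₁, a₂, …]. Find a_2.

2057 = 11·186 + 11   →  a_0 = 11
186 = 16·11 + 10   →  a_1 = 16
11 = 1·10 + 1   →  a_2 = 1

1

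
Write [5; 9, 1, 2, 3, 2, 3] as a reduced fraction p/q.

3909/766

Fold from the inside: start with 3/1.
  2 + 1/3 = 7/3
  3 + 3/7 = 24/7
  2 + 7/24 = 55/24
  1 + 24/55 = 79/55
  9 + 55/79 = 766/79
  5 + 79/766 = 3909/766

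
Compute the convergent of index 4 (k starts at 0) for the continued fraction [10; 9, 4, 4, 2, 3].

Using pₖ = aₖpₖ₋₁ + pₖ₋₂, qₖ = aₖqₖ₋₁ + qₖ₋₂ (with p₋₁=1, p₋₂=0, q₋₁=0, q₋₂=1):
  k=0: a=10, p=10, q=1
  k=1: a=9, p=91, q=9
  k=2: a=4, p=374, q=37
  k=3: a=4, p=1587, q=157
  k=4: a=2, p=3548, q=351

3548/351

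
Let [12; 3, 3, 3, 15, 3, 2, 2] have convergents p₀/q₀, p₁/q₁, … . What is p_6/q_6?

44303/3601

Using pₖ = aₖpₖ₋₁ + pₖ₋₂, qₖ = aₖqₖ₋₁ + qₖ₋₂ (with p₋₁=1, p₋₂=0, q₋₁=0, q₋₂=1):
  k=0: a=12, p=12, q=1
  k=1: a=3, p=37, q=3
  k=2: a=3, p=123, q=10
  k=3: a=3, p=406, q=33
  k=4: a=15, p=6213, q=505
  k=5: a=3, p=19045, q=1548
  k=6: a=2, p=44303, q=3601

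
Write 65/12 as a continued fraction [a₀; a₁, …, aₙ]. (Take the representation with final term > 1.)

65 = 5×12 + 5
12 = 2×5 + 2
5 = 2×2 + 1
2 = 2×1 + 0  (stop)
So 65/12 = [5; 2, 2, 2].

[5; 2, 2, 2]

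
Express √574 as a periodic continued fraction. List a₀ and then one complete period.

[23; 1, 22, 1, 46]

a₀ = ⌊√574⌋ = 23.
With m₀=0, d₀=1 and mₖ₊₁ = dₖaₖ − mₖ, dₖ₊₁ = (n − mₖ₊₁²)/dₖ, aₖ₊₁ = ⌊(a₀+mₖ₊₁)/dₖ₊₁⌋:
  k=1: m=23, d=45, a=1
  k=2: m=22, d=2, a=22
  k=3: m=22, d=45, a=1
  k=4: m=23, d=1, a=46
d=1 and a=2a₀=46 at k=4, so the next step gives (m, d) = (23, 45) again — its k=1 value — and the period has length 4.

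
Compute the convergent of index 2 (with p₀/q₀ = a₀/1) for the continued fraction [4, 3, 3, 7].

43/10

Using pₖ = aₖpₖ₋₁ + pₖ₋₂, qₖ = aₖqₖ₋₁ + qₖ₋₂ (with p₋₁=1, p₋₂=0, q₋₁=0, q₋₂=1):
  k=0: a=4, p=4, q=1
  k=1: a=3, p=13, q=3
  k=2: a=3, p=43, q=10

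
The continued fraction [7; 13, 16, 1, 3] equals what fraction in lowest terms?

Fold from the inside: start with 3/1.
  1 + 1/3 = 4/3
  16 + 3/4 = 67/4
  13 + 4/67 = 875/67
  7 + 67/875 = 6192/875

6192/875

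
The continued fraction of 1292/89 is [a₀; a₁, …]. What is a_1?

1

1292 = 14·89 + 46   →  a_0 = 14
89 = 1·46 + 43   →  a_1 = 1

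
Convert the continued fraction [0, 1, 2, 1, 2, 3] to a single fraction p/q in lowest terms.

Using pₖ = aₖpₖ₋₁ + pₖ₋₂ and qₖ = aₖqₖ₋₁ + qₖ₋₂:
  k=0: a=0, p=0, q=1
  k=1: a=1, p=1, q=1
  k=2: a=2, p=2, q=3
  k=3: a=1, p=3, q=4
  k=4: a=2, p=8, q=11
  k=5: a=3, p=27, q=37

27/37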